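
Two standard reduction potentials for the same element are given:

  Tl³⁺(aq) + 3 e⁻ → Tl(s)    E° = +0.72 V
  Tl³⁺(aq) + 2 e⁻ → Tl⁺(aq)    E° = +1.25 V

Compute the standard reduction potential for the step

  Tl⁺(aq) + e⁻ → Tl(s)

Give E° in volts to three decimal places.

Sequential free energies add, so n₃E°₃ = n₁E°₁ + n₂E°₂.
With n₃ = 3, and the known step contributing 2×(+1.25) V, the unknown satisfies 1·E° = 3×(+0.72) − 2×(+1.25) = -0.340.
E° = -0.340 / 1 = -0.340 V.

-0.340 V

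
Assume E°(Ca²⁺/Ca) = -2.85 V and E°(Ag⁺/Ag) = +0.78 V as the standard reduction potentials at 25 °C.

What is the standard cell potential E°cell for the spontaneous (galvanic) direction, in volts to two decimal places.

The Ag⁺/Ag couple has the higher reduction potential, so it is the cathode; Ca²⁺/Ca is oxidised at the anode.
E°cell = E°(cathode) − E°(anode) = (+0.78) − (-2.85) = +3.63 V.

+3.63 V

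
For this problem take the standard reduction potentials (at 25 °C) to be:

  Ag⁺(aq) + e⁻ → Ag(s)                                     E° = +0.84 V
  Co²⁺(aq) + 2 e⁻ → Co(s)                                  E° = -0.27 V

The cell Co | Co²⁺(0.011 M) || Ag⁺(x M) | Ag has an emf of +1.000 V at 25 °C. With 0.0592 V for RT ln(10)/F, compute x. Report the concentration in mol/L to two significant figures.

Ag⁺/Ag is the cathode, Co²⁺/Co the anode: E°cell = +1.11 V, n = 2.
Overall reaction: 2 Ag⁺(aq) + Co(s) → 2 Ag(s) + Co²⁺(aq); Q = [Co²⁺]^1/[Ag⁺]^2.
From E = E° − (0.0592/n) log Q: log Q = (E° − E)·n/0.0592 = (+1.11 − (+1.000))·2/0.0592 = 3.7162.
So 2·log[Ag⁺] = 1·log(0.011) − log Q = -1.9586 − (3.7162) = -5.6748; log[Ag⁺] = -5.6748 / 2 = -2.8374; [Ag⁺] = 10^(-2.8374) ≈ 0.0015 M.

0.0015 M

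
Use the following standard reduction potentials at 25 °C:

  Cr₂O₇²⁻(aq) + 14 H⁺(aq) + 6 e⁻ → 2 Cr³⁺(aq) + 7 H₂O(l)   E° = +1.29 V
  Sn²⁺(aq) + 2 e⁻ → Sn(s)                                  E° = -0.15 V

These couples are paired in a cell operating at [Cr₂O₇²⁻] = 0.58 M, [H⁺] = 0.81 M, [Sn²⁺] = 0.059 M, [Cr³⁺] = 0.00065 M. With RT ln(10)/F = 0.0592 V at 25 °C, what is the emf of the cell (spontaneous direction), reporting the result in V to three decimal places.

Cr₂O₇²⁻/Cr³⁺ is the cathode (higher E°), Sn²⁺/Sn the anode: E°cell = +1.29 − (-0.15) = +1.44 V, n = 6.
Overall: Cr₂O₇²⁻(aq) + 14 H⁺(aq) + 3 Sn(s) → 2 Cr³⁺(aq) + 7 H₂O(l) + 3 Sn²⁺(aq)
Q = [Cr³⁺]^2·[Sn²⁺]^3 / ([Cr₂O₇²⁻]·[H⁺]^14); log Q = -8.544.
E = E° − (0.0592/n) log Q = +1.44 − (0.0592/6)(-8.544) = +1.524 V.

+1.524 V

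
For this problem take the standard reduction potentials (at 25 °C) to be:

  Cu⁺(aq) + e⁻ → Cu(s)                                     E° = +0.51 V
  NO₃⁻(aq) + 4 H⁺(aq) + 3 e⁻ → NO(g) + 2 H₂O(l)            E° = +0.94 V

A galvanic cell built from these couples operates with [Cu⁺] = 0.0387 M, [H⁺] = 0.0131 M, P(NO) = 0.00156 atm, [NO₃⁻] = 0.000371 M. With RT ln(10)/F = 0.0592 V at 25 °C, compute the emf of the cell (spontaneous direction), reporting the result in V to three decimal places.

NO₃⁻/NO is the cathode (higher E°), Cu⁺/Cu the anode: E°cell = +0.94 − (+0.51) = +0.43 V, n = 3.
Overall: NO₃⁻(aq) + 4 H⁺(aq) + 3 Cu(s) → NO(g) + 2 H₂O(l) + 3 Cu⁺(aq)
Q = P(NO)·[Cu⁺]^3 / ([NO₃⁻]·[H⁺]^4); log Q = 3.918.
E = E° − (0.0592/n) log Q = +0.43 − (0.0592/3)(3.918) = +0.353 V.

+0.353 V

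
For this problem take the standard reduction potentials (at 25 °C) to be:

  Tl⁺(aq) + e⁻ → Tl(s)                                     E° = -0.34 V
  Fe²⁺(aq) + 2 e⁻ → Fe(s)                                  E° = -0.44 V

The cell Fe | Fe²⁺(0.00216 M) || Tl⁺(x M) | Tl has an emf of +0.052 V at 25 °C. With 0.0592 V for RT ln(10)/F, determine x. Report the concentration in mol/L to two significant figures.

Tl⁺/Tl is the cathode, Fe²⁺/Fe the anode: E°cell = +0.10 V, n = 2.
Overall reaction: 2 Tl⁺(aq) + Fe(s) → 2 Tl(s) + Fe²⁺(aq); Q = [Fe²⁺]^1/[Tl⁺]^2.
From E = E° − (0.0592/n) log Q: log Q = (E° − E)·n/0.0592 = (+0.10 − (+0.052))·2/0.0592 = 1.6216.
So 2·log[Tl⁺] = 1·log(0.00216) − log Q = -2.6655 − (1.6216) = -4.2871; log[Tl⁺] = -4.2871 / 2 = -2.1435; [Tl⁺] = 10^(-2.1435) ≈ 0.0072 M.

0.0072 M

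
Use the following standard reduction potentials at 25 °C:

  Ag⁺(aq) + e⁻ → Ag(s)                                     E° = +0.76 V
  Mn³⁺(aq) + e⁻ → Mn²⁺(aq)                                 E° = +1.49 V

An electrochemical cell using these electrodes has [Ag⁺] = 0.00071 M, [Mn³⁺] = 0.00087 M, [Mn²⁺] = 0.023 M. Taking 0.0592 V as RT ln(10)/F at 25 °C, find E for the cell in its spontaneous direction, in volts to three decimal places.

Mn³⁺/Mn²⁺ is the cathode (higher E°), Ag⁺/Ag the anode: E°cell = +1.49 − (+0.76) = +0.73 V, n = 1.
Overall: Mn³⁺(aq) + Ag(s) → Mn²⁺(aq) + Ag⁺(aq)
Q = [Mn²⁺]·[Ag⁺] / ([Mn³⁺]); log Q = -1.727.
E = E° − (0.0592/n) log Q = +0.73 − (0.0592/1)(-1.727) = +0.832 V.

+0.832 V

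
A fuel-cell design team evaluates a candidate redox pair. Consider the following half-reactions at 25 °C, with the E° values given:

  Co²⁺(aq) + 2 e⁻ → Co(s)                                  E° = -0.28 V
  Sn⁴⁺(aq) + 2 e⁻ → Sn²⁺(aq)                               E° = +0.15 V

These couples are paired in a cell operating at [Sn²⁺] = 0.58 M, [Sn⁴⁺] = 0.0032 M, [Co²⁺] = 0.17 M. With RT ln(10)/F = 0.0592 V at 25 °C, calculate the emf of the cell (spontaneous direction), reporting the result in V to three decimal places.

Sn⁴⁺/Sn²⁺ is the cathode (higher E°), Co²⁺/Co the anode: E°cell = +0.15 − (-0.28) = +0.43 V, n = 2.
Overall: Sn⁴⁺(aq) + Co(s) → Sn²⁺(aq) + Co²⁺(aq)
Q = [Sn²⁺]·[Co²⁺] / ([Sn⁴⁺]); log Q = 1.489.
E = E° − (0.0592/n) log Q = +0.43 − (0.0592/2)(1.489) = +0.386 V.

+0.386 V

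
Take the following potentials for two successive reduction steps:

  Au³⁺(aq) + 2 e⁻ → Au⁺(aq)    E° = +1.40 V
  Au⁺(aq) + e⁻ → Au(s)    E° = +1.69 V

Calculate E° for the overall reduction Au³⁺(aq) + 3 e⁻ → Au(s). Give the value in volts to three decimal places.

Standard free energies of sequential steps add: ΔG°₃ = ΔG°₁ + ΔG°₂, so n₃E°₃ = n₁E°₁ + n₂E°₂.
E°₃ = (2×+1.40 + 1×+1.69) / 3 = (+4.490) / 3 = +1.497 V.
Simply averaging or adding the two E° values would be wrong; the electron-weighted sum is required.

+1.497 V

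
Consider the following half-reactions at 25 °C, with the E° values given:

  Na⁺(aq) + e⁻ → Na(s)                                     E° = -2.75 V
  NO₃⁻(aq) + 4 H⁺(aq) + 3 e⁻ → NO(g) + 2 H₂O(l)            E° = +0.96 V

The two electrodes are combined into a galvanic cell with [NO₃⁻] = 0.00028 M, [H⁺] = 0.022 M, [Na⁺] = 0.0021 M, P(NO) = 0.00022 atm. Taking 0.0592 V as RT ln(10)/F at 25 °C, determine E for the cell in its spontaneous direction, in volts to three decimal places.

+3.740 V

NO₃⁻/NO is the cathode (higher E°), Na⁺/Na the anode: E°cell = +0.96 − (-2.75) = +3.71 V, n = 3.
Overall: NO₃⁻(aq) + 4 H⁺(aq) + 3 Na(s) → NO(g) + 2 H₂O(l) + 3 Na⁺(aq)
Q = P(NO)·[Na⁺]^3 / ([NO₃⁻]·[H⁺]^4); log Q = -1.508.
E = E° − (0.0592/n) log Q = +3.71 − (0.0592/3)(-1.508) = +3.740 V.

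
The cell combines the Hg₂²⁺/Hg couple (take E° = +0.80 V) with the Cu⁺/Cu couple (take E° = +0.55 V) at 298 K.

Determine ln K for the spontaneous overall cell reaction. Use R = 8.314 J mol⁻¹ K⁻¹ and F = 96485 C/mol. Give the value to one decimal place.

19.5

Cathode: Hg₂²⁺/Hg; anode: Cu⁺/Cu. E°cell = (+0.80) − (+0.55) = +0.25 V, with n = 2.
ΔG° = −nFE° = −RT ln K, so ln K = nFE°/(RT) = (2)(96485)(+0.25) / ((8.314)(298)) = 19.472.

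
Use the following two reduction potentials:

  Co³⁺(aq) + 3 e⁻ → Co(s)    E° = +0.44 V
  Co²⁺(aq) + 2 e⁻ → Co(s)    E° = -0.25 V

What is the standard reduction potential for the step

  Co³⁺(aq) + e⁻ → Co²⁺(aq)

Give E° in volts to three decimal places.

Sequential free energies add, so n₃E°₃ = n₁E°₁ + n₂E°₂.
With n₃ = 3, and the known step contributing 2×(-0.25) V, the unknown satisfies 1·E° = 3×(+0.44) − 2×(-0.25) = +1.820.
E° = +1.820 / 1 = +1.820 V.

+1.820 V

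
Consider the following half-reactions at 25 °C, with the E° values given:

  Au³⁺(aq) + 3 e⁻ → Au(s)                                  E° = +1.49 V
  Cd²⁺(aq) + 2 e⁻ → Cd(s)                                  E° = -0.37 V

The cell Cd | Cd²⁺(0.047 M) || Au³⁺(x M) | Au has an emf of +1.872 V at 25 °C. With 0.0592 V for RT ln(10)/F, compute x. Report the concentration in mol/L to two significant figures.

0.041 M

Au³⁺/Au is the cathode, Cd²⁺/Cd the anode: E°cell = +1.86 V, n = 6.
Overall reaction: 2 Au³⁺(aq) + 3 Cd(s) → 2 Au(s) + 3 Cd²⁺(aq); Q = [Cd²⁺]^3/[Au³⁺]^2.
From E = E° − (0.0592/n) log Q: log Q = (E° − E)·n/0.0592 = (+1.86 − (+1.872))·6/0.0592 = -1.2162.
So 2·log[Au³⁺] = 3·log(0.047) − log Q = -3.9837 − (-1.2162) = -2.7675; log[Au³⁺] = -2.7675 / 2 = -1.3838; [Au³⁺] = 10^(-1.3838) ≈ 0.041 M.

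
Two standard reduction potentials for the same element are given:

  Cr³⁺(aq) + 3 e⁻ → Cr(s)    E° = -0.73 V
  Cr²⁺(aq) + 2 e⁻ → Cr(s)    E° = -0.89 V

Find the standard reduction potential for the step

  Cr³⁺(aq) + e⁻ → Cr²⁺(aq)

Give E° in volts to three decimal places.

Sequential free energies add, so n₃E°₃ = n₁E°₁ + n₂E°₂.
With n₃ = 3, and the known step contributing 2×(-0.89) V, the unknown satisfies 1·E° = 3×(-0.73) − 2×(-0.89) = -0.410.
E° = -0.410 / 1 = -0.410 V.

-0.410 V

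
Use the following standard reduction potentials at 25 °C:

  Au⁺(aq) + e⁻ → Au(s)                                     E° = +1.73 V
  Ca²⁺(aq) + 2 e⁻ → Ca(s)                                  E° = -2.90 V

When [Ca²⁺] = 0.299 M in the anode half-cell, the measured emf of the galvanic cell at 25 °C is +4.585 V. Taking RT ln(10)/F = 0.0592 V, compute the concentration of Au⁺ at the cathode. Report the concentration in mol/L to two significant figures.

Au⁺/Au is the cathode, Ca²⁺/Ca the anode: E°cell = +4.63 V, n = 2.
Overall reaction: 2 Au⁺(aq) + Ca(s) → 2 Au(s) + Ca²⁺(aq); Q = [Ca²⁺]^1/[Au⁺]^2.
From E = E° − (0.0592/n) log Q: log Q = (E° − E)·n/0.0592 = (+4.63 − (+4.585))·2/0.0592 = 1.5203.
So 2·log[Au⁺] = 1·log(0.299) − log Q = -0.5243 − (1.5203) = -2.0446; log[Au⁺] = -2.0446 / 2 = -1.0223; [Au⁺] = 10^(-1.0223) ≈ 0.095 M.

0.095 M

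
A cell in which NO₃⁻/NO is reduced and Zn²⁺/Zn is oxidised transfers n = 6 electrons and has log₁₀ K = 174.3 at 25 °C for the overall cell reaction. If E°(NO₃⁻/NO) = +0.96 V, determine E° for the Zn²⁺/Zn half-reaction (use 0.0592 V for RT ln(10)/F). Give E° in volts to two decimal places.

E°cell = (0.0592/n)·log K = (0.0592/6)(174.3) = +1.720 V.
Since NO₃⁻/NO is the cathode and Zn²⁺/Zn the anode, E°cell = E°(NO₃⁻/NO) − E°(Zn²⁺/Zn).
So E°(Zn²⁺/Zn) = E°(NO₃⁻/NO) − E°cell = (+0.96) − (+1.720) = -0.76 V.

-0.76 V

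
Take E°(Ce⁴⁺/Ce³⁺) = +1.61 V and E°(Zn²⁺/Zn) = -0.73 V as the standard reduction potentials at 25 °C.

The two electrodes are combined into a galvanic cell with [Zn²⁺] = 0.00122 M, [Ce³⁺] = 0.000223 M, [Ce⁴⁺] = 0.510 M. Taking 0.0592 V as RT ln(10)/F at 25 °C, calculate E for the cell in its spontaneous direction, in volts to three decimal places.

+2.625 V

Ce⁴⁺/Ce³⁺ is the cathode (higher E°), Zn²⁺/Zn the anode: E°cell = +1.61 − (-0.73) = +2.34 V, n = 2.
Overall: 2 Ce⁴⁺(aq) + Zn(s) → 2 Ce³⁺(aq) + Zn²⁺(aq)
Q = [Ce³⁺]^2·[Zn²⁺] / ([Ce⁴⁺]^2); log Q = -9.632.
E = E° − (0.0592/n) log Q = +2.34 − (0.0592/2)(-9.632) = +2.625 V.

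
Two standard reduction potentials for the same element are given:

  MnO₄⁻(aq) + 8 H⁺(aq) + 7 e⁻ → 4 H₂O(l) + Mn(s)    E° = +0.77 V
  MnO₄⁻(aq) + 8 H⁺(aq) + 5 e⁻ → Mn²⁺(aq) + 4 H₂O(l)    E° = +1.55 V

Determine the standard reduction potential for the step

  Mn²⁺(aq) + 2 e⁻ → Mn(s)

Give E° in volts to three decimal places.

-1.180 V

Sequential free energies add, so n₃E°₃ = n₁E°₁ + n₂E°₂.
With n₃ = 7, and the known step contributing 5×(+1.55) V, the unknown satisfies 2·E° = 7×(+0.77) − 5×(+1.55) = -2.360.
E° = -2.360 / 2 = -1.180 V.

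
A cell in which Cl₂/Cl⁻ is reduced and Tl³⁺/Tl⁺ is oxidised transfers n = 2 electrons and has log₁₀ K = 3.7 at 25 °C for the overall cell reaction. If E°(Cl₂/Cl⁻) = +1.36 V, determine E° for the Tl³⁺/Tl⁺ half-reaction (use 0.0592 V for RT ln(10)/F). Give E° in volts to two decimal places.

E°cell = (0.0592/n)·log K = (0.0592/2)(3.7) = +0.110 V.
Since Cl₂/Cl⁻ is the cathode and Tl³⁺/Tl⁺ the anode, E°cell = E°(Cl₂/Cl⁻) − E°(Tl³⁺/Tl⁺).
So E°(Tl³⁺/Tl⁺) = E°(Cl₂/Cl⁻) − E°cell = (+1.36) − (+0.110) = +1.25 V.

+1.25 V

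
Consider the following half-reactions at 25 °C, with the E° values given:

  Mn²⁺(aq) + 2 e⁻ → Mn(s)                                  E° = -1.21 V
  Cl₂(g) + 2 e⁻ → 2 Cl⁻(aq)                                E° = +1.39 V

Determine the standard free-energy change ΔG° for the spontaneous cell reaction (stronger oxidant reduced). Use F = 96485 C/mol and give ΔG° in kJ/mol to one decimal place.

-501.7 kJ/mol

Cl₂/Cl⁻ (E° = +1.39 V) is the cathode; Mn²⁺/Mn (E° = -1.21 V) is the anode, so E°cell = +2.60 V.
Balancing electrons gives n = 2 (lcm of 2 and 2).
ΔG° = −nFE° = −(2)(96485)(+2.60) = -501,722 J = -501.7 kJ/mol.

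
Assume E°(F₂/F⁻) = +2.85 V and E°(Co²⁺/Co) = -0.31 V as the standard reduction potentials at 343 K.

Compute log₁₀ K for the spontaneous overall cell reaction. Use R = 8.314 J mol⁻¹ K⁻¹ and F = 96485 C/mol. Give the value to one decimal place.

Cathode: F₂/F⁻; anode: Co²⁺/Co. E°cell = (+2.85) − (-0.31) = +3.16 V, with n = 2.
ΔG° = −nFE° = −RT ln K, so ln K = nFE°/(RT) = (2)(96485)(+3.16) / ((8.314)(343)) = 213.832.
log₁₀ K = 213.832 / ln 10 = 92.9.

92.9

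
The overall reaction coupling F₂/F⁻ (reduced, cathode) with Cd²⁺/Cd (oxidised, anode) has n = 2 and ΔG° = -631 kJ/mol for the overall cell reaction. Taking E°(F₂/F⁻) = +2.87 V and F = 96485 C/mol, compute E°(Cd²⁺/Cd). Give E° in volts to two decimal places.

-0.40 V

E°cell = −ΔG°/(nF) = −(-631×10³)/((2)(96485)) = +3.270 V.
Since F₂/F⁻ is the cathode and Cd²⁺/Cd the anode, E°cell = E°(F₂/F⁻) − E°(Cd²⁺/Cd).
So E°(Cd²⁺/Cd) = E°(F₂/F⁻) − E°cell = (+2.87) − (+3.270) = -0.40 V.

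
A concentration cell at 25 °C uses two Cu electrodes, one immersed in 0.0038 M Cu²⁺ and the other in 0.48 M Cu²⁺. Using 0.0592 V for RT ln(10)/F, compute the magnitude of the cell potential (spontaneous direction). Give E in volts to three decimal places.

+0.062 V

For a concentration cell E°cell = 0. The 0.48 M side is the cathode (reduction is favoured where [Cu²⁺] is higher).
With n = 2, E = −(0.0592/2) log([Cu²⁺]ₐₙ/[Cu²⁺]꜀ₐₜ) = −(0.0592/2) log(0.0038/0.48) = −(0.0592/2)(-2.101) = +0.062 V.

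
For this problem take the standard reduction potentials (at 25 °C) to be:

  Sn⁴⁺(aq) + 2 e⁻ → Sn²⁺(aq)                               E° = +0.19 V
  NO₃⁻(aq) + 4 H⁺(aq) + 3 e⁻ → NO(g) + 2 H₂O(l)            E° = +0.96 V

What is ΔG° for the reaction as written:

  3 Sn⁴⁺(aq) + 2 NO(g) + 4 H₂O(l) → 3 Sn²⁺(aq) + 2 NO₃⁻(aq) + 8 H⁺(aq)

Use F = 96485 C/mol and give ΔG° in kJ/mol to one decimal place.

+445.8 kJ/mol

As written, Sn⁴⁺/Sn²⁺ is reduced (cathode) and NO₃⁻/NO is oxidised (anode), so E°cell = (+0.19) − (+0.96) = -0.77 V.
Balancing electrons gives n = 6.
ΔG° = −nFE° = −(6)(96485)(-0.77) = 445,761 J = +445.8 kJ/mol.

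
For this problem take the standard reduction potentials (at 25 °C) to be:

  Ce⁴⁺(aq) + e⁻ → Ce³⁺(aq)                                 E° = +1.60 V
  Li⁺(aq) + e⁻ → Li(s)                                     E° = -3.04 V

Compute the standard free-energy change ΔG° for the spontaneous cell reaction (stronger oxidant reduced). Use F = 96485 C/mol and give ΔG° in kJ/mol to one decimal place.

Ce⁴⁺/Ce³⁺ (E° = +1.60 V) is the cathode; Li⁺/Li (E° = -3.04 V) is the anode, so E°cell = +4.64 V.
Balancing electrons gives n = 1 (lcm of 1 and 1).
ΔG° = −nFE° = −(1)(96485)(+4.64) = -447,690 J = -447.7 kJ/mol.

-447.7 kJ/mol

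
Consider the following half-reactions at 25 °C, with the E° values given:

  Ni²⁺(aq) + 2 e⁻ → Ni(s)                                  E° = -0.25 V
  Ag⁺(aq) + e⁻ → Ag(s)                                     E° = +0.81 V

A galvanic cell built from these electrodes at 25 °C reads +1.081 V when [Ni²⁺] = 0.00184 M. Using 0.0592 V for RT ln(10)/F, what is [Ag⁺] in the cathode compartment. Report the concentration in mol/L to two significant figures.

Ag⁺/Ag is the cathode, Ni²⁺/Ni the anode: E°cell = +1.06 V, n = 2.
Overall reaction: 2 Ag⁺(aq) + Ni(s) → 2 Ag(s) + Ni²⁺(aq); Q = [Ni²⁺]^1/[Ag⁺]^2.
From E = E° − (0.0592/n) log Q: log Q = (E° − E)·n/0.0592 = (+1.06 − (+1.081))·2/0.0592 = -0.7095.
So 2·log[Ag⁺] = 1·log(0.00184) − log Q = -2.7352 − (-0.7095) = -2.0257; log[Ag⁺] = -2.0257 / 2 = -1.0129; [Ag⁺] = 10^(-1.0129) ≈ 0.097 M.

0.097 M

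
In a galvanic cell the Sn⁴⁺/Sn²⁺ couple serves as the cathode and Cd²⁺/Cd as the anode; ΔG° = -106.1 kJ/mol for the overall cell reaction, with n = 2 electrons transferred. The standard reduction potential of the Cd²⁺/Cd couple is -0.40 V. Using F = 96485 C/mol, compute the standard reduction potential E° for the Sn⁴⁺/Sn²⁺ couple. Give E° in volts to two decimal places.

+0.15 V

E°cell = −ΔG°/(nF) = −(-106.1×10³)/((2)(96485)) = +0.550 V.
Since Sn⁴⁺/Sn²⁺ is the cathode and Cd²⁺/Cd the anode, E°cell = E°(Sn⁴⁺/Sn²⁺) − E°(Cd²⁺/Cd).
So E°(Sn⁴⁺/Sn²⁺) = E°cell + E°(Cd²⁺/Cd) = +0.550 + (-0.40) = +0.15 V.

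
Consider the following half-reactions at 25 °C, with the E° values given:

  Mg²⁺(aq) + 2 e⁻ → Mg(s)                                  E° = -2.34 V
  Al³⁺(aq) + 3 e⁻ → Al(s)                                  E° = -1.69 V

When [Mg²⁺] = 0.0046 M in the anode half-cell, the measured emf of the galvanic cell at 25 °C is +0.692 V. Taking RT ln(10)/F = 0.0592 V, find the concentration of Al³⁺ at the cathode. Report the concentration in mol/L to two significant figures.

Al³⁺/Al is the cathode, Mg²⁺/Mg the anode: E°cell = +0.65 V, n = 6.
Overall reaction: 2 Al³⁺(aq) + 3 Mg(s) → 2 Al(s) + 3 Mg²⁺(aq); Q = [Mg²⁺]^3/[Al³⁺]^2.
From E = E° − (0.0592/n) log Q: log Q = (E° − E)·n/0.0592 = (+0.65 − (+0.692))·6/0.0592 = -4.2568.
So 2·log[Al³⁺] = 3·log(0.0046) − log Q = -7.0117 − (-4.2568) = -2.7549; log[Al³⁺] = -2.7549 / 2 = -1.3775; [Al³⁺] = 10^(-1.3775) ≈ 0.042 M.

0.042 M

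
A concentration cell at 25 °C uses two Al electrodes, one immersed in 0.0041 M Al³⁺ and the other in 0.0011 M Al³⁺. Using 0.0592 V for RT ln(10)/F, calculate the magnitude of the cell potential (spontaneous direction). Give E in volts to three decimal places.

+0.011 V

For a concentration cell E°cell = 0. The 0.0041 M side is the cathode (reduction is favoured where [Al³⁺] is higher).
With n = 3, E = −(0.0592/3) log([Al³⁺]ₐₙ/[Al³⁺]꜀ₐₜ) = −(0.0592/3) log(0.0011/0.0041) = −(0.0592/3)(-0.571) = +0.011 V.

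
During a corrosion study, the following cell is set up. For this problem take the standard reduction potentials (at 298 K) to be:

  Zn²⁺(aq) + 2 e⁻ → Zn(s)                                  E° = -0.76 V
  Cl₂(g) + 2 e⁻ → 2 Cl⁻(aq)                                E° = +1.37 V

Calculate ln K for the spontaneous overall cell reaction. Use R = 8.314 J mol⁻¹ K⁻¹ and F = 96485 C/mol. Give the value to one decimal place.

Cathode: Cl₂/Cl⁻; anode: Zn²⁺/Zn. E°cell = (+1.37) − (-0.76) = +2.13 V, with n = 2.
ΔG° = −nFE° = −RT ln K, so ln K = nFE°/(RT) = (2)(96485)(+2.13) / ((8.314)(298)) = 165.899.

165.9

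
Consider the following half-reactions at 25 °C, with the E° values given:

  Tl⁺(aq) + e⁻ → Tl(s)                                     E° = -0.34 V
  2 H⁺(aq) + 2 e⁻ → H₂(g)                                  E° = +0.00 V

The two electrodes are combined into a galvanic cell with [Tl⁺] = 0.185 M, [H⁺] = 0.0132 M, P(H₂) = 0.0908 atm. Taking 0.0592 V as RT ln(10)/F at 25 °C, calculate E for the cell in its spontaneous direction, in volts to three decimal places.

+0.303 V

H⁺/H₂ is the cathode (higher E°), Tl⁺/Tl the anode: E°cell = +0.00 − (-0.34) = +0.34 V, n = 2.
Overall: 2 H⁺(aq) + 2 Tl(s) → H₂(g) + 2 Tl⁺(aq)
Q = P(H₂)·[Tl⁺]^2 / ([H⁺]^2); log Q = 1.251.
E = E° − (0.0592/n) log Q = +0.34 − (0.0592/2)(1.251) = +0.303 V.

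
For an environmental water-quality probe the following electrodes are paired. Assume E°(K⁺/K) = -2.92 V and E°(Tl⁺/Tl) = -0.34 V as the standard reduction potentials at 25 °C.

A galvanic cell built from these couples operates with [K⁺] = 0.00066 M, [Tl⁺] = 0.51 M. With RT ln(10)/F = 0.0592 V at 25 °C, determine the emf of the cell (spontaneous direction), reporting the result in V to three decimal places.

Tl⁺/Tl is the cathode (higher E°), K⁺/K the anode: E°cell = -0.34 − (-2.92) = +2.58 V, n = 1.
Overall: Tl⁺(aq) + K(s) → Tl(s) + K⁺(aq)
Q = [K⁺] / ([Tl⁺]); log Q = -2.888.
E = E° − (0.0592/n) log Q = +2.58 − (0.0592/1)(-2.888) = +2.751 V.

+2.751 V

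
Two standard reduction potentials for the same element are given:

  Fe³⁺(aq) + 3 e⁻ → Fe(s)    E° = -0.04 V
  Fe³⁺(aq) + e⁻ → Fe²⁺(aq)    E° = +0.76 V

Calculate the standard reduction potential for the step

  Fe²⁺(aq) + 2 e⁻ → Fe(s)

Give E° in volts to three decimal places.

Sequential free energies add, so n₃E°₃ = n₁E°₁ + n₂E°₂.
With n₃ = 3, and the known step contributing 1×(+0.76) V, the unknown satisfies 2·E° = 3×(-0.04) − 1×(+0.76) = -0.880.
E° = -0.880 / 2 = -0.440 V.

-0.440 V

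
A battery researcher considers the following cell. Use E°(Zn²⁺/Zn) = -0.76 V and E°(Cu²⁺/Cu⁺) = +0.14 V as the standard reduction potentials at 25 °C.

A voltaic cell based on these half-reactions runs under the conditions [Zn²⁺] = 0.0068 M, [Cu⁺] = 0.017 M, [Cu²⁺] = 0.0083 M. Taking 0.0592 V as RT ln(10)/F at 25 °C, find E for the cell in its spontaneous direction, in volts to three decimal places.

Cu²⁺/Cu⁺ is the cathode (higher E°), Zn²⁺/Zn the anode: E°cell = +0.14 − (-0.76) = +0.90 V, n = 2.
Overall: 2 Cu²⁺(aq) + Zn(s) → 2 Cu⁺(aq) + Zn²⁺(aq)
Q = [Cu⁺]^2·[Zn²⁺] / ([Cu²⁺]^2); log Q = -1.545.
E = E° − (0.0592/n) log Q = +0.90 − (0.0592/2)(-1.545) = +0.946 V.

+0.946 V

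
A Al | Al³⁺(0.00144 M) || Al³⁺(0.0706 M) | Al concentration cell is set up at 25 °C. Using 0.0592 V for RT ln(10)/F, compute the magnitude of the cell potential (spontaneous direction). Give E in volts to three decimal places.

+0.033 V

For a concentration cell E°cell = 0. The 0.0706 M side is the cathode (reduction is favoured where [Al³⁺] is higher).
With n = 3, E = −(0.0592/3) log([Al³⁺]ₐₙ/[Al³⁺]꜀ₐₜ) = −(0.0592/3) log(0.00144/0.0706) = −(0.0592/3)(-1.690) = +0.033 V.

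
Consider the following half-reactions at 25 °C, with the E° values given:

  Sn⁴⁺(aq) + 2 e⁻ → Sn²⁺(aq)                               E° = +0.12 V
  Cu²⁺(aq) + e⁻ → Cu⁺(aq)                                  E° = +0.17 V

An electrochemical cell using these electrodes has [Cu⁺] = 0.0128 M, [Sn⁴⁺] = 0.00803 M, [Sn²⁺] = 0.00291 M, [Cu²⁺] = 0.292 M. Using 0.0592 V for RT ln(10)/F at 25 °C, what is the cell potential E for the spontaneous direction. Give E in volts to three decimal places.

+0.117 V

Cu²⁺/Cu⁺ is the cathode (higher E°), Sn⁴⁺/Sn²⁺ the anode: E°cell = +0.17 − (+0.12) = +0.05 V, n = 2.
Overall: 2 Cu²⁺(aq) + Sn²⁺(aq) → 2 Cu⁺(aq) + Sn⁴⁺(aq)
Q = [Cu⁺]^2·[Sn⁴⁺] / ([Cu²⁺]^2·[Sn²⁺]); log Q = -2.276.
E = E° − (0.0592/n) log Q = +0.05 − (0.0592/2)(-2.276) = +0.117 V.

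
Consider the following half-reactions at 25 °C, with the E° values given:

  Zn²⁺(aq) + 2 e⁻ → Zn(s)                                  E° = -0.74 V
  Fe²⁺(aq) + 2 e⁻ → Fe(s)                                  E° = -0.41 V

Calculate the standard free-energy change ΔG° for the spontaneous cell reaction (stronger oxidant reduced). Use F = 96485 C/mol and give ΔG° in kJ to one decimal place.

Fe²⁺/Fe (E° = -0.41 V) is the cathode; Zn²⁺/Zn (E° = -0.74 V) is the anode, so E°cell = +0.33 V.
Balancing electrons gives n = 2 (lcm of 2 and 2).
ΔG° = −nFE° = −(2)(96485)(+0.33) = -63,680 J = -63.7 kJ.

-63.7 kJ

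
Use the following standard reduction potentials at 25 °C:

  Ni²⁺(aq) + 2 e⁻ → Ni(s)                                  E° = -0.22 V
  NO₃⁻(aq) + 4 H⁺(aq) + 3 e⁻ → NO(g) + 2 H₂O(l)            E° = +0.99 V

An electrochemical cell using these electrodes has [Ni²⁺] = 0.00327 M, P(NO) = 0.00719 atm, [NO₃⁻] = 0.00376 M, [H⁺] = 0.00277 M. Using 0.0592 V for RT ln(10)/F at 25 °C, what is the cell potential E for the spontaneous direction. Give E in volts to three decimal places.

+1.076 V

NO₃⁻/NO is the cathode (higher E°), Ni²⁺/Ni the anode: E°cell = +0.99 − (-0.22) = +1.21 V, n = 6.
Overall: 2 NO₃⁻(aq) + 8 H⁺(aq) + 3 Ni(s) → 2 NO(g) + 4 H₂O(l) + 3 Ni²⁺(aq)
Q = P(NO)^2·[Ni²⁺]^3 / ([NO₃⁻]^2·[H⁺]^8); log Q = 13.567.
E = E° − (0.0592/n) log Q = +1.21 − (0.0592/6)(13.567) = +1.076 V.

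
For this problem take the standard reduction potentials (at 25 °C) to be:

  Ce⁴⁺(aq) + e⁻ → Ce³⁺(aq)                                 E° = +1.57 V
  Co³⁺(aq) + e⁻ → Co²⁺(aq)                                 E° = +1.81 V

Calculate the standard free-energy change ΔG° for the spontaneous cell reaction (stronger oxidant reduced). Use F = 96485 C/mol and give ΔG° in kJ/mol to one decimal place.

-23.2 kJ/mol

Co³⁺/Co²⁺ (E° = +1.81 V) is the cathode; Ce⁴⁺/Ce³⁺ (E° = +1.57 V) is the anode, so E°cell = +0.24 V.
Balancing electrons gives n = 1 (lcm of 1 and 1).
ΔG° = −nFE° = −(1)(96485)(+0.24) = -23,156 J = -23.2 kJ/mol.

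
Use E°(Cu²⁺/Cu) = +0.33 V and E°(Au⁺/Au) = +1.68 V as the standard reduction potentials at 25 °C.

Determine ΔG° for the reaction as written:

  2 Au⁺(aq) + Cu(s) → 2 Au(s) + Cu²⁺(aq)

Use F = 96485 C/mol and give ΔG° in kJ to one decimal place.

-260.5 kJ

As written, Au⁺/Au is reduced (cathode) and Cu²⁺/Cu is oxidised (anode), so E°cell = (+1.68) − (+0.33) = +1.35 V.
Balancing electrons gives n = 2.
ΔG° = −nFE° = −(2)(96485)(+1.35) = -260,510 J = -260.5 kJ.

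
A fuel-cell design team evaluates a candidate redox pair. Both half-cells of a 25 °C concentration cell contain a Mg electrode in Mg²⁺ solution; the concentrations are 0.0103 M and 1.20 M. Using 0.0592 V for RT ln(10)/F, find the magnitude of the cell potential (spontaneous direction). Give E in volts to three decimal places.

+0.061 V

For a concentration cell E°cell = 0. The 1.20 M side is the cathode (reduction is favoured where [Mg²⁺] is higher).
With n = 2, E = −(0.0592/2) log([Mg²⁺]ₐₙ/[Mg²⁺]꜀ₐₜ) = −(0.0592/2) log(0.0103/1.2) = −(0.0592/2)(-2.066) = +0.061 V.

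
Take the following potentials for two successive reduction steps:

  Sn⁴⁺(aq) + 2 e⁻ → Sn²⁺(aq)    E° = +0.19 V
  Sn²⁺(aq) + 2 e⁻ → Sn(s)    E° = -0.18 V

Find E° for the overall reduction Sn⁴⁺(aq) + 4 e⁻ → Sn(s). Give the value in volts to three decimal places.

+0.005 V

Standard free energies of sequential steps add: ΔG°₃ = ΔG°₁ + ΔG°₂, so n₃E°₃ = n₁E°₁ + n₂E°₂.
E°₃ = (2×+0.19 + 2×-0.18) / 4 = (+0.020) / 4 = +0.005 V.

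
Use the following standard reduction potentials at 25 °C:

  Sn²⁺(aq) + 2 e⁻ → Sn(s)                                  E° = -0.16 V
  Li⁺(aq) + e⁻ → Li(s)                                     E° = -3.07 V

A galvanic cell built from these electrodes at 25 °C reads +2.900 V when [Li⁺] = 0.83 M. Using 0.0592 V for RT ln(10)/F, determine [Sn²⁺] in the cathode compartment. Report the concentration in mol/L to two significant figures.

0.32 M

Sn²⁺/Sn is the cathode, Li⁺/Li the anode: E°cell = +2.91 V, n = 2.
Overall reaction: Sn²⁺(aq) + 2 Li(s) → Sn(s) + 2 Li⁺(aq); Q = [Li⁺]^2/[Sn²⁺]^1.
From E = E° − (0.0592/n) log Q: log Q = (E° − E)·n/0.0592 = (+2.91 − (+2.900))·2/0.0592 = 0.3378.
So 1·log[Sn²⁺] = 2·log(0.83) − log Q = -0.1618 − (0.3378) = -0.4996; [Sn²⁺] = 10^(-0.4996) ≈ 0.32 M.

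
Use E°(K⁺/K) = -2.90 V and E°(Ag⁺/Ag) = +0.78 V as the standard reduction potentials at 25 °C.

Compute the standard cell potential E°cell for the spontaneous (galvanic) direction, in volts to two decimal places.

+3.68 V

The Ag⁺/Ag couple has the higher reduction potential, so it is the cathode; K⁺/K is oxidised at the anode.
E°cell = E°(cathode) − E°(anode) = (+0.78) − (-2.90) = +3.68 V.
Since E°cell > 0, the reaction is spontaneous under standard conditions.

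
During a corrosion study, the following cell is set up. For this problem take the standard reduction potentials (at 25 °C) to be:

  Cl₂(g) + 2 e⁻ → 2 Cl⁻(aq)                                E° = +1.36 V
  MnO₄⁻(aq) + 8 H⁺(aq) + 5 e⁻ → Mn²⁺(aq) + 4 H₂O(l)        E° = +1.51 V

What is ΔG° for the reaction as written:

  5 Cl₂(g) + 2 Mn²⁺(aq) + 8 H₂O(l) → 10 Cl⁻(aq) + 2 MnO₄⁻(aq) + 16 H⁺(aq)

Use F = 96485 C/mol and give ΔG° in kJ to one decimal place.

As written, Cl₂/Cl⁻ is reduced (cathode) and MnO₄⁻/Mn²⁺ is oxidised (anode), so E°cell = (+1.36) − (+1.51) = -0.15 V.
Balancing electrons gives n = 10.
ΔG° = −nFE° = −(10)(96485)(-0.15) = 144,728 J = +144.7 kJ.

+144.7 kJ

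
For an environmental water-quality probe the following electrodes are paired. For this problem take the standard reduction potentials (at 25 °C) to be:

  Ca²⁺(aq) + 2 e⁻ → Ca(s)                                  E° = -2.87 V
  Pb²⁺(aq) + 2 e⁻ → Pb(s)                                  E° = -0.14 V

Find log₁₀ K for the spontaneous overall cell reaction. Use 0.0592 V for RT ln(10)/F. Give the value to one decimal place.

Cathode: Pb²⁺/Pb; anode: Ca²⁺/Ca. E°cell = +2.73 V, n = 2.
log K = nE°cell / 0.0592 = (2)(+2.73) / 0.0592 = 92.2.

92.2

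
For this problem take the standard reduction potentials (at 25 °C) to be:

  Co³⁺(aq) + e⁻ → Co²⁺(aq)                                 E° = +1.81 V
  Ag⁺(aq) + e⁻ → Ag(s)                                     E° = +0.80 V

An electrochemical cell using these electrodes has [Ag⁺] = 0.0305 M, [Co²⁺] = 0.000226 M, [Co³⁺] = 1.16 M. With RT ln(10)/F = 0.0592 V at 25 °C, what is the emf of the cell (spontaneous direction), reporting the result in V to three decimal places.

+1.319 V

Co³⁺/Co²⁺ is the cathode (higher E°), Ag⁺/Ag the anode: E°cell = +1.81 − (+0.80) = +1.01 V, n = 1.
Overall: Co³⁺(aq) + Ag(s) → Co²⁺(aq) + Ag⁺(aq)
Q = [Co²⁺]·[Ag⁺] / ([Co³⁺]); log Q = -5.226.
E = E° − (0.0592/n) log Q = +1.01 − (0.0592/1)(-5.226) = +1.319 V.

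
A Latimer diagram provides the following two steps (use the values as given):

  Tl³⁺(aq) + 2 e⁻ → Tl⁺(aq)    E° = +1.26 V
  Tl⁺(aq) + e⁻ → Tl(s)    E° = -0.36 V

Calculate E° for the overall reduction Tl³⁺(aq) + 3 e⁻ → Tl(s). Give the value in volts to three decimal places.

Adding the free-energy changes (−nFE°) of the two steps gives −n₃FE°₃ = −n₁FE°₁ − n₂FE°₂.
E°₃ = (2×+1.26 + 1×-0.36) / 3 = (+2.160) / 3 = +0.720 V.

+0.720 V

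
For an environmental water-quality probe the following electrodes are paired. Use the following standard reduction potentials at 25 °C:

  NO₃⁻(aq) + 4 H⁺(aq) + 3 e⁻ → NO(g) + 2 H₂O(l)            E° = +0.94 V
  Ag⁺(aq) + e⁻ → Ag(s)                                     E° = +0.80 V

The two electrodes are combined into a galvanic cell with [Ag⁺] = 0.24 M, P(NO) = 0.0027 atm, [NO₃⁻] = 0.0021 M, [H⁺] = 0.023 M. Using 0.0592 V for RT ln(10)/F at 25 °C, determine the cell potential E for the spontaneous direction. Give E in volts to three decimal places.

+0.045 V

NO₃⁻/NO is the cathode (higher E°), Ag⁺/Ag the anode: E°cell = +0.94 − (+0.80) = +0.14 V, n = 3.
Overall: NO₃⁻(aq) + 4 H⁺(aq) + 3 Ag(s) → NO(g) + 2 H₂O(l) + 3 Ag⁺(aq)
Q = P(NO)·[Ag⁺]^3 / ([NO₃⁻]·[H⁺]^4); log Q = 4.803.
E = E° − (0.0592/n) log Q = +0.14 − (0.0592/3)(4.803) = +0.045 V.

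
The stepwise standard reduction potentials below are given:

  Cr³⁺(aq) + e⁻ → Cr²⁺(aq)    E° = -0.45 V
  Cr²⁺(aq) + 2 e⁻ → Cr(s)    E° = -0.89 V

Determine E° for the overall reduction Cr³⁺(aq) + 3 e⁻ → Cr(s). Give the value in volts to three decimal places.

Standard free energies of sequential steps add: ΔG°₃ = ΔG°₁ + ΔG°₂, so n₃E°₃ = n₁E°₁ + n₂E°₂.
E°₃ = (1×-0.45 + 2×-0.89) / 3 = (-2.230) / 3 = -0.743 V.

-0.743 V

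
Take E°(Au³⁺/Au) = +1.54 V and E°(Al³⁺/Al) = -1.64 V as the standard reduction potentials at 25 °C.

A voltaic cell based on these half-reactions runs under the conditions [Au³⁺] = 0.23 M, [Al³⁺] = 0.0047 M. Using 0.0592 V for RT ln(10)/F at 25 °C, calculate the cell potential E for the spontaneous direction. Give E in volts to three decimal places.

+3.213 V

Au³⁺/Au is the cathode (higher E°), Al³⁺/Al the anode: E°cell = +1.54 − (-1.64) = +3.18 V, n = 3.
Overall: Au³⁺(aq) + Al(s) → Au(s) + Al³⁺(aq)
Q = [Al³⁺] / ([Au³⁺]); log Q = -1.690.
E = E° − (0.0592/n) log Q = +3.18 − (0.0592/3)(-1.690) = +3.213 V.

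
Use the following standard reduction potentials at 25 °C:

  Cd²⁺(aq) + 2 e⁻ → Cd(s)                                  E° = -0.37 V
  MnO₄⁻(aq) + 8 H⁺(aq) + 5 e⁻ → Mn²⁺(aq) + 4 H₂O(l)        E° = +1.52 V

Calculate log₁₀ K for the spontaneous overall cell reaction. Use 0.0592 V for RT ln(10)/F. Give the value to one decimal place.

Cathode: MnO₄⁻/Mn²⁺; anode: Cd²⁺/Cd. E°cell = +1.89 V, n = 10.
log K = nE°cell / 0.0592 = (10)(+1.89) / 0.0592 = 319.3.

319.3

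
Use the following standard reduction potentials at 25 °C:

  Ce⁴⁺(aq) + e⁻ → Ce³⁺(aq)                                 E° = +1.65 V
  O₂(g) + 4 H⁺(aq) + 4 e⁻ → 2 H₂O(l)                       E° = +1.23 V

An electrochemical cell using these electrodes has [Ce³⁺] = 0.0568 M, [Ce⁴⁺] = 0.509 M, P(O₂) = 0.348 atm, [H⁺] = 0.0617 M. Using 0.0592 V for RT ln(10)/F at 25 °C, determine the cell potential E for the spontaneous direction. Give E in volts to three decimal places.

+0.555 V

Ce⁴⁺/Ce³⁺ is the cathode (higher E°), O₂/H₂O the anode: E°cell = +1.65 − (+1.23) = +0.42 V, n = 4.
Overall: 4 Ce⁴⁺(aq) + 2 H₂O(l) → 4 Ce³⁺(aq) + O₂(g) + 4 H⁺(aq)
Q = [Ce³⁺]^4·P(O₂)·[H⁺]^4 / ([Ce⁴⁺]^4); log Q = -9.107.
E = E° − (0.0592/n) log Q = +0.42 − (0.0592/4)(-9.107) = +0.555 V.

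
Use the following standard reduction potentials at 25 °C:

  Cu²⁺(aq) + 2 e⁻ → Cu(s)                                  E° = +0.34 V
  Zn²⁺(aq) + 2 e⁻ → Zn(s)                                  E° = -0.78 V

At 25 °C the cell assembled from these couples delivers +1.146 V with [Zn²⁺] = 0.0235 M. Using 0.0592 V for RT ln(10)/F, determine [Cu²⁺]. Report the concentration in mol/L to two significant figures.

Cu²⁺/Cu is the cathode, Zn²⁺/Zn the anode: E°cell = +1.12 V, n = 2.
Overall reaction: Cu²⁺(aq) + Zn(s) → Cu(s) + Zn²⁺(aq); Q = [Zn²⁺]^1/[Cu²⁺]^1.
From E = E° − (0.0592/n) log Q: log Q = (E° − E)·n/0.0592 = (+1.12 − (+1.146))·2/0.0592 = -0.8784.
So 1·log[Cu²⁺] = 1·log(0.0235) − log Q = -1.6289 − (-0.8784) = -0.7505; [Cu²⁺] = 10^(-0.7505) ≈ 0.18 M.

0.18 M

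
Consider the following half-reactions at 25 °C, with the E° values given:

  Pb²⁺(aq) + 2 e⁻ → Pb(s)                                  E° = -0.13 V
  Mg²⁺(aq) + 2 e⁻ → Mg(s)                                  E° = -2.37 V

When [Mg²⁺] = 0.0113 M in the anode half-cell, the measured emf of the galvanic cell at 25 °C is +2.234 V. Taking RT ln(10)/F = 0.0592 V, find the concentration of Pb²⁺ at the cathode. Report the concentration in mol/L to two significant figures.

Pb²⁺/Pb is the cathode, Mg²⁺/Mg the anode: E°cell = +2.24 V, n = 2.
Overall reaction: Pb²⁺(aq) + Mg(s) → Pb(s) + Mg²⁺(aq); Q = [Mg²⁺]^1/[Pb²⁺]^1.
From E = E° − (0.0592/n) log Q: log Q = (E° − E)·n/0.0592 = (+2.24 − (+2.234))·2/0.0592 = 0.2027.
So 1·log[Pb²⁺] = 1·log(0.0113) − log Q = -1.9469 − (0.2027) = -2.1496; [Pb²⁺] = 10^(-2.1496) ≈ 0.0071 M.

0.0071 M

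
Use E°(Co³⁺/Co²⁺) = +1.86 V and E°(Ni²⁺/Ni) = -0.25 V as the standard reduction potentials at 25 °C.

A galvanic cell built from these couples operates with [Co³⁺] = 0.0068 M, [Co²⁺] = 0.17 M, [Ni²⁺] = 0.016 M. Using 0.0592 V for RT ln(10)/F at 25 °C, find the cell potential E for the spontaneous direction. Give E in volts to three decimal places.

+2.080 V

Co³⁺/Co²⁺ is the cathode (higher E°), Ni²⁺/Ni the anode: E°cell = +1.86 − (-0.25) = +2.11 V, n = 2.
Overall: 2 Co³⁺(aq) + Ni(s) → 2 Co²⁺(aq) + Ni²⁺(aq)
Q = [Co²⁺]^2·[Ni²⁺] / ([Co³⁺]^2); log Q = 1.000.
E = E° − (0.0592/n) log Q = +2.11 − (0.0592/2)(1.000) = +2.080 V.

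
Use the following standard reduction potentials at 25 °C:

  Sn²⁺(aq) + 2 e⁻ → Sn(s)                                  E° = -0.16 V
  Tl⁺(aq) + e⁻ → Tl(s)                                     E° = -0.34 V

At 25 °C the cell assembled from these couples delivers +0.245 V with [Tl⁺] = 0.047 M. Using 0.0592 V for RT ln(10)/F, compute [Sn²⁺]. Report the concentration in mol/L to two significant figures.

Sn²⁺/Sn is the cathode, Tl⁺/Tl the anode: E°cell = +0.18 V, n = 2.
Overall reaction: Sn²⁺(aq) + 2 Tl(s) → Sn(s) + 2 Tl⁺(aq); Q = [Tl⁺]^2/[Sn²⁺]^1.
From E = E° − (0.0592/n) log Q: log Q = (E° − E)·n/0.0592 = (+0.18 − (+0.245))·2/0.0592 = -2.1959.
So 1·log[Sn²⁺] = 2·log(0.047) − log Q = -2.6558 − (-2.1959) = -0.4599; [Sn²⁺] = 10^(-0.4599) ≈ 0.35 M.

0.35 M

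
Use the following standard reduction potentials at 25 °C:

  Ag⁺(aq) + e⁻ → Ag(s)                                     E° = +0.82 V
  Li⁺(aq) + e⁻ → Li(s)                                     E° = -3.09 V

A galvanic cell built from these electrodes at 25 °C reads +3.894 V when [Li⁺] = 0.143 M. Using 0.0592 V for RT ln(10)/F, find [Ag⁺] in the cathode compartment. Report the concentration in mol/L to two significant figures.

Ag⁺/Ag is the cathode, Li⁺/Li the anode: E°cell = +3.91 V, n = 1.
Overall reaction: Ag⁺(aq) + Li(s) → Ag(s) + Li⁺(aq); Q = [Li⁺]^1/[Ag⁺]^1.
From E = E° − (0.0592/n) log Q: log Q = (E° − E)·n/0.0592 = (+3.91 − (+3.894))·1/0.0592 = 0.2703.
So 1·log[Ag⁺] = 1·log(0.143) − log Q = -0.8447 − (0.2703) = -1.1150; [Ag⁺] = 10^(-1.1150) ≈ 0.077 M.

0.077 M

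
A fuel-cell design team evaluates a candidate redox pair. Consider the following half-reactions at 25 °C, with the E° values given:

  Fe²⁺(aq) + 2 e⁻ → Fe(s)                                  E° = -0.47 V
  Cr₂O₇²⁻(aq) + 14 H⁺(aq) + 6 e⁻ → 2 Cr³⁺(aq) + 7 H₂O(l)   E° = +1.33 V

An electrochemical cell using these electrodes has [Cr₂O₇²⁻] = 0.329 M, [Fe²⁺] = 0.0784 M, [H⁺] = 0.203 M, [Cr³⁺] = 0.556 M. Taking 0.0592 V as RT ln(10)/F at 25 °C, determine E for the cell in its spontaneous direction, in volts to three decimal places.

Cr₂O₇²⁻/Cr³⁺ is the cathode (higher E°), Fe²⁺/Fe the anode: E°cell = +1.33 − (-0.47) = +1.80 V, n = 6.
Overall: Cr₂O₇²⁻(aq) + 14 H⁺(aq) + 3 Fe(s) → 2 Cr³⁺(aq) + 7 H₂O(l) + 3 Fe²⁺(aq)
Q = [Cr³⁺]^2·[Fe²⁺]^3 / ([Cr₂O₇²⁻]·[H⁺]^14); log Q = 6.351.
E = E° − (0.0592/n) log Q = +1.80 − (0.0592/6)(6.351) = +1.737 V.

+1.737 V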